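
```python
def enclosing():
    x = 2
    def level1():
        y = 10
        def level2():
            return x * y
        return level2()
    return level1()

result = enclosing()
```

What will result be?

Step 1: x = 2 in enclosing. y = 10 in level1.
Step 2: level2() reads x = 2 and y = 10 from enclosing scopes.
Step 3: result = 2 * 10 = 20

The answer is 20.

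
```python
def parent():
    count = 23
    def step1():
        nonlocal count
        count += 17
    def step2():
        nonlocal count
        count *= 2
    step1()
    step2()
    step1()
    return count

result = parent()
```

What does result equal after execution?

Step 1: count = 23.
Step 2: step1(): count = 23 + 17 = 40.
Step 3: step2(): count = 40 * 2 = 80.
Step 4: step1(): count = 80 + 17 = 97. result = 97

The answer is 97.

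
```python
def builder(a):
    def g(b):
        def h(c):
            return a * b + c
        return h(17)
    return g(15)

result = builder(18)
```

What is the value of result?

Step 1: a = 18, b = 15, c = 17.
Step 2: h() computes a * b + c = 18 * 15 + 17 = 287.
Step 3: result = 287

The answer is 287.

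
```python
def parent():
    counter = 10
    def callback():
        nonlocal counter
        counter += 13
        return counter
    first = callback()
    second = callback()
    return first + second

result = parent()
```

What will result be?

Step 1: counter starts at 10.
Step 2: First call: counter = 10 + 13 = 23, returns 23.
Step 3: Second call: counter = 23 + 13 = 36, returns 36.
Step 4: result = 23 + 36 = 59

The answer is 59.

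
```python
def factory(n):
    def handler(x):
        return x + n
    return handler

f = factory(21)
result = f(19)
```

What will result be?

Step 1: factory(21) creates a closure that captures n = 21.
Step 2: f(19) calls the closure with x = 19, returning 19 + 21 = 40.
Step 3: result = 40

The answer is 40.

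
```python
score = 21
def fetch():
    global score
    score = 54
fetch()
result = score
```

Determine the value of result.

Step 1: score = 21 globally.
Step 2: fetch() declares global score and sets it to 54.
Step 3: After fetch(), global score = 54. result = 54

The answer is 54.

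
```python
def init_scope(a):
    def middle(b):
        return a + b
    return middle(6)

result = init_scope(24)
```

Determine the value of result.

Step 1: init_scope(24) passes a = 24.
Step 2: middle(6) has b = 6, reads a = 24 from enclosing.
Step 3: result = 24 + 6 = 30

The answer is 30.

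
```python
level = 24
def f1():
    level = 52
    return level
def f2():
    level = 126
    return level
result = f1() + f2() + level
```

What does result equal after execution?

Step 1: Each function shadows global level with its own local.
Step 2: f1() returns 52, f2() returns 126.
Step 3: Global level = 24 is unchanged. result = 52 + 126 + 24 = 202

The answer is 202.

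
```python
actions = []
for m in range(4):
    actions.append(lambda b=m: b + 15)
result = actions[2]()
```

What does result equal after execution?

Step 1: Default argument b=m captures m's value at definition time.
Step 2: actions[2] was defined when m = 2, so b defaults to 2.
Step 3: result = 2 + 15 = 17 (default arg fixes the late binding issue)

The answer is 17.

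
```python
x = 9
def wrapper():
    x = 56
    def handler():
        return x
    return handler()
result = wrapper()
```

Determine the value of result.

Step 1: x = 9 globally, but wrapper() defines x = 56 locally.
Step 2: handler() looks up x. Not in local scope, so checks enclosing scope (wrapper) and finds x = 56.
Step 3: result = 56

The answer is 56.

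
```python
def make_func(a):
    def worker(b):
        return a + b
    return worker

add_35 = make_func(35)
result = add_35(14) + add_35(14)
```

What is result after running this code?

Step 1: add_35 captures a = 35.
Step 2: add_35(14) = 35 + 14 = 49, called twice.
Step 3: result = 49 + 49 = 98

The answer is 98.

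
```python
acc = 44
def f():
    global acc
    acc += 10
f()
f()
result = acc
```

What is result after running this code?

Step 1: acc = 44.
Step 2: First f(): acc = 44 + 10 = 54.
Step 3: Second f(): acc = 54 + 10 = 64. result = 64

The answer is 64.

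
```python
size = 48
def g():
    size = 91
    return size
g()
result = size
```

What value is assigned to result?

Step 1: size = 48 globally.
Step 2: g() creates a LOCAL size = 91 (no global keyword!).
Step 3: The global size is unchanged. result = 48

The answer is 48.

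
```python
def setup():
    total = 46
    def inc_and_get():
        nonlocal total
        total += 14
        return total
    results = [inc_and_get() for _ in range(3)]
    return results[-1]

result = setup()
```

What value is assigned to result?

Step 1: total = 46.
Step 2: Three calls to inc_and_get(), each adding 14.
Step 3: Last value = 46 + 14 * 3 = 88

The answer is 88.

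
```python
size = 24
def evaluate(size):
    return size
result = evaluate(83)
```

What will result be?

Step 1: Global size = 24.
Step 2: evaluate(83) takes parameter size = 83, which shadows the global.
Step 3: result = 83

The answer is 83.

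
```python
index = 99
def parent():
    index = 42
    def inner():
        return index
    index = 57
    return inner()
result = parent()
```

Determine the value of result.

Step 1: parent() sets index = 42, then later index = 57.
Step 2: inner() is called after index is reassigned to 57. Closures capture variables by reference, not by value.
Step 3: result = 57

The answer is 57.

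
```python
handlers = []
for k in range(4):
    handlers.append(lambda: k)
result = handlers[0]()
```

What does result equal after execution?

Step 1: The loop creates 4 lambdas, all referencing the same variable k.
Step 2: After the loop, k = 3 (final value).
Step 3: handlers[0]() looks up k at call time and finds 3. This is the late binding gotcha. result = 3

The answer is 3.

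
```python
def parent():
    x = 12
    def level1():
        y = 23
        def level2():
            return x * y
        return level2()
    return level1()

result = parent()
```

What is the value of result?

Step 1: x = 12 in parent. y = 23 in level1.
Step 2: level2() reads x = 12 and y = 23 from enclosing scopes.
Step 3: result = 12 * 23 = 276

The answer is 276.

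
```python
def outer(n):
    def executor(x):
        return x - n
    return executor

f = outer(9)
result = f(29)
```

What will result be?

Step 1: outer(9) creates a closure capturing n = 9.
Step 2: f(29) computes 29 - 9 = 20.
Step 3: result = 20

The answer is 20.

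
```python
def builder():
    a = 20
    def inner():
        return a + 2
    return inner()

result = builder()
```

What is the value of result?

Step 1: builder() defines a = 20.
Step 2: inner() reads a = 20 from enclosing scope, returns 20 + 2 = 22.
Step 3: result = 22

The answer is 22.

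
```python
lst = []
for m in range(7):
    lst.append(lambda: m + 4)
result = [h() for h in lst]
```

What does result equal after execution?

Step 1: All lambdas capture m by reference. After the loop, m = 6.
Step 2: Each call returns 6 + 4 = 10.
Step 3: result = [10, 10, 10, 10, 10, 10, 10]

The answer is [10, 10, 10, 10, 10, 10, 10].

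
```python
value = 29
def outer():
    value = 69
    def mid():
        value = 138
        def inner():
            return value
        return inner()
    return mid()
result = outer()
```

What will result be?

Step 1: Three levels of shadowing: global 29, outer 69, mid 138.
Step 2: inner() finds value = 138 in enclosing mid() scope.
Step 3: result = 138

The answer is 138.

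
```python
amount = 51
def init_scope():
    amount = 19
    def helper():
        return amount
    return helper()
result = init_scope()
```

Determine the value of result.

Step 1: amount = 51 globally, but init_scope() defines amount = 19 locally.
Step 2: helper() looks up amount. Not in local scope, so checks enclosing scope (init_scope) and finds amount = 19.
Step 3: result = 19

The answer is 19.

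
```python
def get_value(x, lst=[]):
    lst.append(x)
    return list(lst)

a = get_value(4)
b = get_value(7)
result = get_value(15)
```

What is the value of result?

Step 1: Default list is shared. list() creates copies for return values.
Step 2: Internal list grows: [4] -> [4, 7] -> [4, 7, 15].
Step 3: result = [4, 7, 15]

The answer is [4, 7, 15].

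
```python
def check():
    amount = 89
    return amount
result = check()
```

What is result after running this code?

Step 1: check() defines amount = 89 in its local scope.
Step 2: return amount finds the local variable amount = 89.
Step 3: result = 89

The answer is 89.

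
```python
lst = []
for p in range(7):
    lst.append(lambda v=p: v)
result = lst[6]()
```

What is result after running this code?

Step 1: Default argument v=p captures p's value at each iteration.
Step 2: lst[6] captured v = 6 when p was 6.
Step 3: result = 6

The answer is 6.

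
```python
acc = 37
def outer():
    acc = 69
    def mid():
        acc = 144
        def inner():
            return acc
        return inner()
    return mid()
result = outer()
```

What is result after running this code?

Step 1: Three levels of shadowing: global 37, outer 69, mid 144.
Step 2: inner() finds acc = 144 in enclosing mid() scope.
Step 3: result = 144

The answer is 144.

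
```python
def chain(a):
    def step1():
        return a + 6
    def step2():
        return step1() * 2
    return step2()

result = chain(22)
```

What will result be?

Step 1: chain(22) captures a = 22.
Step 2: step2() calls step1() which returns 22 + 6 = 28.
Step 3: step2() returns 28 * 2 = 56

The answer is 56.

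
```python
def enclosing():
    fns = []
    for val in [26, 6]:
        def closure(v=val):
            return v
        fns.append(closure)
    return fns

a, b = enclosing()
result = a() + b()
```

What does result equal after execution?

Step 1: Default argument v=val captures val at each iteration.
Step 2: a() returns 26 (captured at first iteration), b() returns 6 (captured at second).
Step 3: result = 26 + 6 = 32

The answer is 32.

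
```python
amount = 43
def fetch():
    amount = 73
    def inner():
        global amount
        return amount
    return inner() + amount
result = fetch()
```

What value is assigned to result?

Step 1: Global amount = 43. fetch() shadows with local amount = 73.
Step 2: inner() uses global keyword, so inner() returns global amount = 43.
Step 3: fetch() returns 43 + 73 = 116

The answer is 116.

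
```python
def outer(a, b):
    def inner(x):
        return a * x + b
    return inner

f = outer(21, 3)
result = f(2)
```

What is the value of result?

Step 1: outer(21, 3) captures a = 21, b = 3.
Step 2: f(2) computes 21 * 2 + 3 = 45.
Step 3: result = 45

The answer is 45.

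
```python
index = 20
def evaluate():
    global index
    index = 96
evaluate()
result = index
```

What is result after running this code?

Step 1: index = 20 globally.
Step 2: evaluate() declares global index and sets it to 96.
Step 3: After evaluate(), global index = 96. result = 96

The answer is 96.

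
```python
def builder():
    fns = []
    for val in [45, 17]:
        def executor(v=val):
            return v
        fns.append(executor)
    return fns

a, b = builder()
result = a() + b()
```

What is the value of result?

Step 1: Default argument v=val captures val at each iteration.
Step 2: a() returns 45 (captured at first iteration), b() returns 17 (captured at second).
Step 3: result = 45 + 17 = 62

The answer is 62.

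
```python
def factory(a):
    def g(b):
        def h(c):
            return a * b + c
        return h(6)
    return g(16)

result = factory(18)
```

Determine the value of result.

Step 1: a = 18, b = 16, c = 6.
Step 2: h() computes a * b + c = 18 * 16 + 6 = 294.
Step 3: result = 294

The answer is 294.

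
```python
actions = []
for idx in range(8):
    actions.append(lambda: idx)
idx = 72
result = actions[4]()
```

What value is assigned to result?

Step 1: Lambdas capture the variable idx by reference, not by value.
Step 2: After the loop, idx is reassigned to 72.
Step 3: actions[4]() looks up the current idx = 72. result = 72

The answer is 72.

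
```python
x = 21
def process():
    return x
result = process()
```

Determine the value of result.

Step 1: x = 21 is defined in the global scope.
Step 2: process() looks up x. No local x exists, so Python checks the global scope via LEGB rule and finds x = 21.
Step 3: result = 21

The answer is 21.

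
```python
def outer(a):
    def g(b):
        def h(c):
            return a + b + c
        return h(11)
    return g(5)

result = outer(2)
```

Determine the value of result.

Step 1: a = 2, b = 5, c = 11 across three nested scopes.
Step 2: h() accesses all three via LEGB rule.
Step 3: result = 2 + 5 + 11 = 18

The answer is 18.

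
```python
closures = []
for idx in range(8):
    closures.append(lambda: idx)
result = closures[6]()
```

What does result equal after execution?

Step 1: The loop creates 8 lambdas, all referencing the same variable idx.
Step 2: After the loop, idx = 7 (final value).
Step 3: closures[6]() looks up idx at call time and finds 7. This is the late binding gotcha. result = 7

The answer is 7.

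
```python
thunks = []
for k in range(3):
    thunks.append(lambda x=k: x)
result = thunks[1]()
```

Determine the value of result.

Step 1: Default argument x=k captures k's value at each iteration.
Step 2: thunks[1] captured x = 1 when k was 1.
Step 3: result = 1

The answer is 1.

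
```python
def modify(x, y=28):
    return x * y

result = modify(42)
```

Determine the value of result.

Step 1: modify(42) uses default y = 28.
Step 2: Returns 42 * 28 = 1176.
Step 3: result = 1176

The answer is 1176.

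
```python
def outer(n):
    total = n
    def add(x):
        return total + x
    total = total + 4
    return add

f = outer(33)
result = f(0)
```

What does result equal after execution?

Step 1: outer(33) sets total = 33, then total = 33 + 4 = 37.
Step 2: Closures capture by reference, so add sees total = 37.
Step 3: f(0) returns 37 + 0 = 37

The answer is 37.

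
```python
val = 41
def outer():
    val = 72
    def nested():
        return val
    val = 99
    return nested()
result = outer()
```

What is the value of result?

Step 1: outer() sets val = 72, then later val = 99.
Step 2: nested() is called after val is reassigned to 99. Closures capture variables by reference, not by value.
Step 3: result = 99

The answer is 99.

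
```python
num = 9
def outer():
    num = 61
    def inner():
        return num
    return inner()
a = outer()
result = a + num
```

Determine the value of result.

Step 1: outer() has local num = 61. inner() reads from enclosing.
Step 2: outer() returns 61. Global num = 9 unchanged.
Step 3: result = 61 + 9 = 70

The answer is 70.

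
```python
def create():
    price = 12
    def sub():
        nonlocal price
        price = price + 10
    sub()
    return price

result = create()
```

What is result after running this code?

Step 1: create() sets price = 12.
Step 2: sub() uses nonlocal to modify price in create's scope: price = 12 + 10 = 22.
Step 3: create() returns the modified price = 22

The answer is 22.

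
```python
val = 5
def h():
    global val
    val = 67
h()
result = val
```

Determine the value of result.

Step 1: val = 5 globally.
Step 2: h() declares global val and sets it to 67.
Step 3: After h(), global val = 67. result = 67

The answer is 67.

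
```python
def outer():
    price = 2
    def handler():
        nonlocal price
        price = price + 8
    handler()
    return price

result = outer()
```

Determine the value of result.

Step 1: outer() sets price = 2.
Step 2: handler() uses nonlocal to modify price in outer's scope: price = 2 + 8 = 10.
Step 3: outer() returns the modified price = 10

The answer is 10.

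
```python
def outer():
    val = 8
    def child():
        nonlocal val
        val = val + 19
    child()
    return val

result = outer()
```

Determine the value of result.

Step 1: outer() sets val = 8.
Step 2: child() uses nonlocal to modify val in outer's scope: val = 8 + 19 = 27.
Step 3: outer() returns the modified val = 27

The answer is 27.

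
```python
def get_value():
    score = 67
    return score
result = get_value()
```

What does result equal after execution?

Step 1: get_value() defines score = 67 in its local scope.
Step 2: return score finds the local variable score = 67.
Step 3: result = 67

The answer is 67.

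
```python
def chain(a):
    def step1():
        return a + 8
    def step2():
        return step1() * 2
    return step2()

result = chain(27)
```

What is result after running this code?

Step 1: chain(27) captures a = 27.
Step 2: step2() calls step1() which returns 27 + 8 = 35.
Step 3: step2() returns 35 * 2 = 70

The answer is 70.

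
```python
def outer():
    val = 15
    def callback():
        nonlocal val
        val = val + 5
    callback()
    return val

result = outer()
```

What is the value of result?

Step 1: outer() sets val = 15.
Step 2: callback() uses nonlocal to modify val in outer's scope: val = 15 + 5 = 20.
Step 3: outer() returns the modified val = 20

The answer is 20.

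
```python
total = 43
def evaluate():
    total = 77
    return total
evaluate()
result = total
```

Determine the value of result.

Step 1: total = 43 globally.
Step 2: evaluate() creates a LOCAL total = 77 (no global keyword!).
Step 3: The global total is unchanged. result = 43

The answer is 43.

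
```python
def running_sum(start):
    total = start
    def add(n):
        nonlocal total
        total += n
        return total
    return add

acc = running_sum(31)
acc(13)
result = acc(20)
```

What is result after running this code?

Step 1: running_sum(31) creates closure with total = 31.
Step 2: First acc(13): total = 31 + 13 = 44.
Step 3: Second acc(20): total = 44 + 20 = 64. result = 64

The answer is 64.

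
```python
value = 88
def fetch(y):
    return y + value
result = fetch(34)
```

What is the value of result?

Step 1: value = 88 is defined globally.
Step 2: fetch(34) uses parameter y = 34 and looks up value from global scope = 88.
Step 3: result = 34 + 88 = 122

The answer is 122.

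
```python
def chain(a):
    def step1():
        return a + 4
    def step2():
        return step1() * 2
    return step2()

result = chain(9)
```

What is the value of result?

Step 1: chain(9) captures a = 9.
Step 2: step2() calls step1() which returns 9 + 4 = 13.
Step 3: step2() returns 13 * 2 = 26

The answer is 26.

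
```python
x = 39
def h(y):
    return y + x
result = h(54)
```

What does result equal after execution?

Step 1: x = 39 is defined globally.
Step 2: h(54) uses parameter y = 54 and looks up x from global scope = 39.
Step 3: result = 54 + 39 = 93

The answer is 93.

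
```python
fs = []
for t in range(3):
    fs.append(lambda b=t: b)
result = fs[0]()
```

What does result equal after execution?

Step 1: Default argument b=t captures t's value at each iteration.
Step 2: fs[0] captured b = 0 when t was 0.
Step 3: result = 0

The answer is 0.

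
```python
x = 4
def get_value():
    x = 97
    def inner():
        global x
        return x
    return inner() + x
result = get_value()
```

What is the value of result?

Step 1: Global x = 4. get_value() shadows with local x = 97.
Step 2: inner() uses global keyword, so inner() returns global x = 4.
Step 3: get_value() returns 4 + 97 = 101

The answer is 101.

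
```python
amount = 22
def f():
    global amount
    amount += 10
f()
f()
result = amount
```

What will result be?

Step 1: amount = 22.
Step 2: First f(): amount = 22 + 10 = 32.
Step 3: Second f(): amount = 32 + 10 = 42. result = 42

The answer is 42.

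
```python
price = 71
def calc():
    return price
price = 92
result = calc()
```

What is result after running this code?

Step 1: price is first set to 71, then reassigned to 92.
Step 2: calc() is called after the reassignment, so it looks up the current global price = 92.
Step 3: result = 92

The answer is 92.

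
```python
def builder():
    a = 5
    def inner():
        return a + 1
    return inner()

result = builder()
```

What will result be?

Step 1: builder() defines a = 5.
Step 2: inner() reads a = 5 from enclosing scope, returns 5 + 1 = 6.
Step 3: result = 6

The answer is 6.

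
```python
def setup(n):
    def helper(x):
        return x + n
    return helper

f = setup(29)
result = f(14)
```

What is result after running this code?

Step 1: setup(29) creates a closure that captures n = 29.
Step 2: f(14) calls the closure with x = 14, returning 14 + 29 = 43.
Step 3: result = 43

The answer is 43.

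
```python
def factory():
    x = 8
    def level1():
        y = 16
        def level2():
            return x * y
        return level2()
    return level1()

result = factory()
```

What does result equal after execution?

Step 1: x = 8 in factory. y = 16 in level1.
Step 2: level2() reads x = 8 and y = 16 from enclosing scopes.
Step 3: result = 8 * 16 = 128

The answer is 128.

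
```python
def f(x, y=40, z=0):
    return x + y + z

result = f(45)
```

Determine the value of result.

Step 1: f(45) uses defaults y = 40, z = 0.
Step 2: Returns 45 + 40 + 0 = 85.
Step 3: result = 85

The answer is 85.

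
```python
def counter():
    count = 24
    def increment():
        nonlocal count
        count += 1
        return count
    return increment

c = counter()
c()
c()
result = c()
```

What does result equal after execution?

Step 1: counter() creates closure with count = 24.
Step 2: Each c() call increments count via nonlocal. After 3 calls: 24 + 3 = 27.
Step 3: result = 27

The answer is 27.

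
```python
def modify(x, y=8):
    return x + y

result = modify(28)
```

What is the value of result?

Step 1: modify(28) uses default y = 8.
Step 2: Returns 28 + 8 = 36.
Step 3: result = 36

The answer is 36.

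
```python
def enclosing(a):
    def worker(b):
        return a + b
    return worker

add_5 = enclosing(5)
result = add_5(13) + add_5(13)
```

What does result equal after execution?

Step 1: add_5 captures a = 5.
Step 2: add_5(13) = 5 + 13 = 18, called twice.
Step 3: result = 18 + 18 = 36

The answer is 36.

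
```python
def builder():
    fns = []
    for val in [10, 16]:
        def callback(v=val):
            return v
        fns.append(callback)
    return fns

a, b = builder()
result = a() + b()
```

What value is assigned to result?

Step 1: Default argument v=val captures val at each iteration.
Step 2: a() returns 10 (captured at first iteration), b() returns 16 (captured at second).
Step 3: result = 10 + 16 = 26

The answer is 26.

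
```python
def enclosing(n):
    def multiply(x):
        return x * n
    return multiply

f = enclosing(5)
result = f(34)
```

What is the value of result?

Step 1: enclosing(5) returns multiply closure with n = 5.
Step 2: f(34) computes 34 * 5 = 170.
Step 3: result = 170

The answer is 170.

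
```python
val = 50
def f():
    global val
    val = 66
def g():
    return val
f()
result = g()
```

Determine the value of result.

Step 1: val = 50.
Step 2: f() sets global val = 66.
Step 3: g() reads global val = 66. result = 66

The answer is 66.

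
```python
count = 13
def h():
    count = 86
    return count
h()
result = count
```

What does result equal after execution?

Step 1: count = 13 globally.
Step 2: h() creates a LOCAL count = 86 (no global keyword!).
Step 3: The global count is unchanged. result = 13

The answer is 13.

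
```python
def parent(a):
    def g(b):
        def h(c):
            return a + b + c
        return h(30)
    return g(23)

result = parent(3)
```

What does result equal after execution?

Step 1: a = 3, b = 23, c = 30 across three nested scopes.
Step 2: h() accesses all three via LEGB rule.
Step 3: result = 3 + 23 + 30 = 56

The answer is 56.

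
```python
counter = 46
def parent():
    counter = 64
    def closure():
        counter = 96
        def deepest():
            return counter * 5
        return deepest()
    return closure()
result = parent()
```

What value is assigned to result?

Step 1: deepest() looks up counter through LEGB: not local, finds counter = 96 in enclosing closure().
Step 2: Returns 96 * 5 = 480.
Step 3: result = 480

The answer is 480.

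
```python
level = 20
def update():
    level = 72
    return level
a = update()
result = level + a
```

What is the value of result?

Step 1: Global level = 20. update() returns local level = 72.
Step 2: a = 72. Global level still = 20.
Step 3: result = 20 + 72 = 92

The answer is 92.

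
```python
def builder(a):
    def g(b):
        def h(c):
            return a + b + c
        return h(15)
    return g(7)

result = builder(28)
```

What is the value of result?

Step 1: a = 28, b = 7, c = 15 across three nested scopes.
Step 2: h() accesses all three via LEGB rule.
Step 3: result = 28 + 7 + 15 = 50

The answer is 50.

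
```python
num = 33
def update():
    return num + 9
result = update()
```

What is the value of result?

Step 1: num = 33 is defined globally.
Step 2: update() looks up num from global scope = 33, then computes 33 + 9 = 42.
Step 3: result = 42

The answer is 42.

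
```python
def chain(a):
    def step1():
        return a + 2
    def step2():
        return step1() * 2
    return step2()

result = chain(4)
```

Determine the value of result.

Step 1: chain(4) captures a = 4.
Step 2: step2() calls step1() which returns 4 + 2 = 6.
Step 3: step2() returns 6 * 2 = 12

The answer is 12.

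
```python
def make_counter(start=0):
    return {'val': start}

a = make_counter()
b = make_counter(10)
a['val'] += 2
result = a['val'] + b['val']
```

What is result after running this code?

Step 1: make_counter() returns a new dict each call (immutable default 0).
Step 2: a = {'val': 0}, b = {'val': 10}.
Step 3: a['val'] += 2 = 2. result = 2 + 10 = 12

The answer is 12.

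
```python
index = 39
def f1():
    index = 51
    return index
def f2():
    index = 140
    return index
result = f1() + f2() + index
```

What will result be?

Step 1: Each function shadows global index with its own local.
Step 2: f1() returns 51, f2() returns 140.
Step 3: Global index = 39 is unchanged. result = 51 + 140 + 39 = 230

The answer is 230.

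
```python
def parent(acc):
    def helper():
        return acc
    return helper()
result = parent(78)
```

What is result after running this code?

Step 1: parent(78) binds parameter acc = 78.
Step 2: helper() looks up acc in enclosing scope and finds the parameter acc = 78.
Step 3: result = 78

The answer is 78.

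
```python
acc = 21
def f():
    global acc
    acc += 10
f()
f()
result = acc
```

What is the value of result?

Step 1: acc = 21.
Step 2: First f(): acc = 21 + 10 = 31.
Step 3: Second f(): acc = 31 + 10 = 41. result = 41

The answer is 41.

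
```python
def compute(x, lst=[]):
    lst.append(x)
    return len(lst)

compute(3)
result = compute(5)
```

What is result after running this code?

Step 1: Mutable default list persists between calls.
Step 2: First call: lst = [3], len = 1. Second call: lst = [3, 5], len = 2.
Step 3: result = 2

The answer is 2.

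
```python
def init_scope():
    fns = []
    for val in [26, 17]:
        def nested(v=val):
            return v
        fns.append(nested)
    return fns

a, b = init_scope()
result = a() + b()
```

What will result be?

Step 1: Default argument v=val captures val at each iteration.
Step 2: a() returns 26 (captured at first iteration), b() returns 17 (captured at second).
Step 3: result = 26 + 17 = 43

The answer is 43.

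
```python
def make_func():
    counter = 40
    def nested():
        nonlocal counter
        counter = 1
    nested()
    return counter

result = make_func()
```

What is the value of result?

Step 1: make_func() sets counter = 40.
Step 2: nested() uses nonlocal to reassign counter = 1.
Step 3: result = 1

The answer is 1.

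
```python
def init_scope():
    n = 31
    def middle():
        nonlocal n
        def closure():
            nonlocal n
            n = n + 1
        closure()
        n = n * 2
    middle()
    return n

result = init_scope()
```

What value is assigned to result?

Step 1: n = 31.
Step 2: closure() adds 1: n = 31 + 1 = 32.
Step 3: middle() doubles: n = 32 * 2 = 64.
Step 4: result = 64

The answer is 64.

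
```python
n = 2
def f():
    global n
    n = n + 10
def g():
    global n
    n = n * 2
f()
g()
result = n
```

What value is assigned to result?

Step 1: n = 2.
Step 2: f() adds 10: n = 2 + 10 = 12.
Step 3: g() doubles: n = 12 * 2 = 24.
Step 4: result = 24

The answer is 24.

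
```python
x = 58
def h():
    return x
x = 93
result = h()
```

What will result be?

Step 1: x is first set to 58, then reassigned to 93.
Step 2: h() is called after the reassignment, so it looks up the current global x = 93.
Step 3: result = 93

The answer is 93.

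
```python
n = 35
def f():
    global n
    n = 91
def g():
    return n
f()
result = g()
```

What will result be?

Step 1: n = 35.
Step 2: f() sets global n = 91.
Step 3: g() reads global n = 91. result = 91

The answer is 91.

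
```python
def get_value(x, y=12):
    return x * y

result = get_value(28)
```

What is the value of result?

Step 1: get_value(28) uses default y = 12.
Step 2: Returns 28 * 12 = 336.
Step 3: result = 336

The answer is 336.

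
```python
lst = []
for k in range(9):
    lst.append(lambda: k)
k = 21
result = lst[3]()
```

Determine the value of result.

Step 1: Lambdas capture the variable k by reference, not by value.
Step 2: After the loop, k is reassigned to 21.
Step 3: lst[3]() looks up the current k = 21. result = 21

The answer is 21.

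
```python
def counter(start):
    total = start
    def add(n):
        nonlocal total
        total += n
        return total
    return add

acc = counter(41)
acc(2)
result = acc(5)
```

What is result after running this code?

Step 1: counter(41) creates closure with total = 41.
Step 2: First acc(2): total = 41 + 2 = 43.
Step 3: Second acc(5): total = 43 + 5 = 48. result = 48

The answer is 48.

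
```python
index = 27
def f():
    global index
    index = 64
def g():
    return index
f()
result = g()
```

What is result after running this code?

Step 1: index = 27.
Step 2: f() sets global index = 64.
Step 3: g() reads global index = 64. result = 64

The answer is 64.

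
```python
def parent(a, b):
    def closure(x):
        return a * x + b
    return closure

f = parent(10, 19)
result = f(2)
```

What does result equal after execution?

Step 1: parent(10, 19) captures a = 10, b = 19.
Step 2: f(2) computes 10 * 2 + 19 = 39.
Step 3: result = 39

The answer is 39.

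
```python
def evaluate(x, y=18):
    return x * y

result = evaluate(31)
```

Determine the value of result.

Step 1: evaluate(31) uses default y = 18.
Step 2: Returns 31 * 18 = 558.
Step 3: result = 558

The answer is 558.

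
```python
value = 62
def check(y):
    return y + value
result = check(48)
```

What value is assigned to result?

Step 1: value = 62 is defined globally.
Step 2: check(48) uses parameter y = 48 and looks up value from global scope = 62.
Step 3: result = 48 + 62 = 110

The answer is 110.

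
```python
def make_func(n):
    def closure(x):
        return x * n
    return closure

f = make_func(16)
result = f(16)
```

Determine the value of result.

Step 1: make_func(16) creates a closure capturing n = 16.
Step 2: f(16) computes 16 * 16 = 256.
Step 3: result = 256

The answer is 256.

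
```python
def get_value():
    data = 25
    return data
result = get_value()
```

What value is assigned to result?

Step 1: get_value() defines data = 25 in its local scope.
Step 2: return data finds the local variable data = 25.
Step 3: result = 25

The answer is 25.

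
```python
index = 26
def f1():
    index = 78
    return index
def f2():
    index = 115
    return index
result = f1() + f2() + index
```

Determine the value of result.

Step 1: Each function shadows global index with its own local.
Step 2: f1() returns 78, f2() returns 115.
Step 3: Global index = 26 is unchanged. result = 78 + 115 + 26 = 219

The answer is 219.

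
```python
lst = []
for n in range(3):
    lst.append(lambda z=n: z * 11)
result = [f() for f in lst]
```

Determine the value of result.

Step 1: Default arg z=n captures n at each iteration.
Step 2: lst[k] has z defaulting to k, returns k * 11.
Step 3: result = [0, 11, 22]

The answer is [0, 11, 22].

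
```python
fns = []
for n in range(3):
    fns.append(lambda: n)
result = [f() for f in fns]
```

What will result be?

Step 1: All 3 lambdas share the same variable n.
Step 2: After the loop, n = 2.
Step 3: Each call returns 2. result = [2, 2, 2]

The answer is [2, 2, 2].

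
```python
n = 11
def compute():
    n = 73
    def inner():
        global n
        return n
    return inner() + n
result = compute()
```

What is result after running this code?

Step 1: Global n = 11. compute() shadows with local n = 73.
Step 2: inner() uses global keyword, so inner() returns global n = 11.
Step 3: compute() returns 11 + 73 = 84

The answer is 84.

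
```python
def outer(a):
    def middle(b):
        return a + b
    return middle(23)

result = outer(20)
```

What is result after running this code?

Step 1: outer(20) passes a = 20.
Step 2: middle(23) has b = 23, reads a = 20 from enclosing.
Step 3: result = 20 + 23 = 43

The answer is 43.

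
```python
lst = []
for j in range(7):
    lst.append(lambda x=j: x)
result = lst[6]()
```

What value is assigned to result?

Step 1: Default argument x=j captures j's value at each iteration.
Step 2: lst[6] captured x = 6 when j was 6.
Step 3: result = 6

The answer is 6.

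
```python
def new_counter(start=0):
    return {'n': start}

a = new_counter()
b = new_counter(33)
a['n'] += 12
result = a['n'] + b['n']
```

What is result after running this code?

Step 1: new_counter() returns a new dict each call (immutable default 0).
Step 2: a = {'n': 0}, b = {'n': 33}.
Step 3: a['n'] += 12 = 12. result = 12 + 33 = 45

The answer is 45.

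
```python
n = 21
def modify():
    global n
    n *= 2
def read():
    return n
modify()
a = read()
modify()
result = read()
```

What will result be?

Step 1: n = 21.
Step 2: First modify(): n = 21 * 2 = 42.
Step 3: Second modify(): n = 42 * 2 = 84.
Step 4: read() returns 84

The answer is 84.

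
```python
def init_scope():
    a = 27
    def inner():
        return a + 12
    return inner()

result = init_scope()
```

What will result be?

Step 1: init_scope() defines a = 27.
Step 2: inner() reads a = 27 from enclosing scope, returns 27 + 12 = 39.
Step 3: result = 39

The answer is 39.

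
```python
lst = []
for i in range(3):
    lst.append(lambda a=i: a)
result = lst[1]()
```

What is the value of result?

Step 1: Default argument a=i captures i's value at each iteration.
Step 2: lst[1] captured a = 1 when i was 1.
Step 3: result = 1

The answer is 1.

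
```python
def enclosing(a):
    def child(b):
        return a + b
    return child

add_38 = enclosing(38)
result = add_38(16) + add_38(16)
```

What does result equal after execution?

Step 1: add_38 captures a = 38.
Step 2: add_38(16) = 38 + 16 = 54, called twice.
Step 3: result = 54 + 54 = 108

The answer is 108.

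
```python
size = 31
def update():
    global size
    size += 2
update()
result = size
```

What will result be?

Step 1: size = 31 globally.
Step 2: update() modifies global size: size += 2 = 33.
Step 3: result = 33

The answer is 33.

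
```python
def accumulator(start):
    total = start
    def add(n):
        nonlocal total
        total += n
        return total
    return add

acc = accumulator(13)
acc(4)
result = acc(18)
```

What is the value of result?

Step 1: accumulator(13) creates closure with total = 13.
Step 2: First acc(4): total = 13 + 4 = 17.
Step 3: Second acc(18): total = 17 + 18 = 35. result = 35

The answer is 35.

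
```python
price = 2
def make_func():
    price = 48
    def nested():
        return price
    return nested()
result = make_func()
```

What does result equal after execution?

Step 1: price = 2 globally, but make_func() defines price = 48 locally.
Step 2: nested() looks up price. Not in local scope, so checks enclosing scope (make_func) and finds price = 48.
Step 3: result = 48

The answer is 48.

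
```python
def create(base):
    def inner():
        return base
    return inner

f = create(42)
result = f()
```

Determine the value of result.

Step 1: create(42) creates closure capturing base = 42.
Step 2: f() returns the captured base = 42.
Step 3: result = 42

The answer is 42.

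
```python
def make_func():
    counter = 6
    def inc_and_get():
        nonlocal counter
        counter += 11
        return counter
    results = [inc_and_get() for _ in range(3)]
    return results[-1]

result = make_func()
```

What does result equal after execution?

Step 1: counter = 6.
Step 2: Three calls to inc_and_get(), each adding 11.
Step 3: Last value = 6 + 11 * 3 = 39

The answer is 39.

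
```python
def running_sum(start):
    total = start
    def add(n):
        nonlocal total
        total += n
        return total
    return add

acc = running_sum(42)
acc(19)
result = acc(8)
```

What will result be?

Step 1: running_sum(42) creates closure with total = 42.
Step 2: First acc(19): total = 42 + 19 = 61.
Step 3: Second acc(8): total = 61 + 8 = 69. result = 69

The answer is 69.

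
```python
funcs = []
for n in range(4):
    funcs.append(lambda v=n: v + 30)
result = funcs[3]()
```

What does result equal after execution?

Step 1: Default argument v=n captures n's value at definition time.
Step 2: funcs[3] was defined when n = 3, so v defaults to 3.
Step 3: result = 3 + 30 = 33 (default arg fixes the late binding issue)

The answer is 33.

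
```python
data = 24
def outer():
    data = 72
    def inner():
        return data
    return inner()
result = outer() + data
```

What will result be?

Step 1: Global data = 24. outer() shadows with data = 72.
Step 2: inner() returns enclosing data = 72. outer() = 72.
Step 3: result = 72 + global data (24) = 96

The answer is 96.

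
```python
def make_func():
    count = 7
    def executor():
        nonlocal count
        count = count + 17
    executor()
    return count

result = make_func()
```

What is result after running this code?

Step 1: make_func() sets count = 7.
Step 2: executor() uses nonlocal to modify count in make_func's scope: count = 7 + 17 = 24.
Step 3: make_func() returns the modified count = 24

The answer is 24.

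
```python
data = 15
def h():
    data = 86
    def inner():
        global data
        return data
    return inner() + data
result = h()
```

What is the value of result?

Step 1: Global data = 15. h() shadows with local data = 86.
Step 2: inner() uses global keyword, so inner() returns global data = 15.
Step 3: h() returns 15 + 86 = 101

The answer is 101.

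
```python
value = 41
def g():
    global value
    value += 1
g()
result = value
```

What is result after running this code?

Step 1: value = 41 globally.
Step 2: g() modifies global value: value += 1 = 42.
Step 3: result = 42

The answer is 42.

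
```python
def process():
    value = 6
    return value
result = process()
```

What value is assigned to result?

Step 1: process() defines value = 6 in its local scope.
Step 2: return value finds the local variable value = 6.
Step 3: result = 6

The answer is 6.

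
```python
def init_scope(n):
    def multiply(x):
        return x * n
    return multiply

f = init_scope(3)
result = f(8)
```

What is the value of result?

Step 1: init_scope(3) returns multiply closure with n = 3.
Step 2: f(8) computes 8 * 3 = 24.
Step 3: result = 24

The answer is 24.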